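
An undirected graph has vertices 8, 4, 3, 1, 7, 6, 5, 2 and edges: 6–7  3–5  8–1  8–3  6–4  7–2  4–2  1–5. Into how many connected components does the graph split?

2

Starting from 2 we can reach 2, 4, 6, 7. That is one component of size 4.
Starting from 1 we can reach 1, 3, 5, 8. That is one component of size 4.
Total: 2 components.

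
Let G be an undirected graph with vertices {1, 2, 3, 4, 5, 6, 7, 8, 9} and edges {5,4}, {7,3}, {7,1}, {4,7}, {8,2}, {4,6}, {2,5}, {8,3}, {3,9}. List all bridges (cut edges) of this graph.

1-7, 3-9, 4-6

The edges on the cycle 8-2-5-4-7-3-8 are not bridges since each lies on that cycle.
But removing 6—4 disconnects 6 from 4; removing 3—9 disconnects 3 from 9; removing 7—1 disconnects 7 from 1 — these are bridges.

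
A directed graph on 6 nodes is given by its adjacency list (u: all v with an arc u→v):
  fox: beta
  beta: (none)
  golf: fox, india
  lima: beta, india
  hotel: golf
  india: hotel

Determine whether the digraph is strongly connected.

No

There is no directed path from hotel to lima, so the graph is not strongly connected.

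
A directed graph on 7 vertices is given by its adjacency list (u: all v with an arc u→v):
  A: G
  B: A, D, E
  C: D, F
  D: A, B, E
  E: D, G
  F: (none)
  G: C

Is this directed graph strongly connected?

No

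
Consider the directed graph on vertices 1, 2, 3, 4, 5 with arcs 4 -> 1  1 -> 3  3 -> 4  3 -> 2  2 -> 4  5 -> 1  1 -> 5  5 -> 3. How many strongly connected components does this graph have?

{1, 2, 3, 4, 5} are all mutually reachable — one SCC of size 5.
That gives 1 strongly connected component.

1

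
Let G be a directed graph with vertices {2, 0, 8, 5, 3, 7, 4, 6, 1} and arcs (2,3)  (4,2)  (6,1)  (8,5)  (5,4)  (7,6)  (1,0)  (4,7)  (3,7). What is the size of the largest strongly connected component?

{4} is an SCC by itself.
{5} is an SCC by itself.
{3} is an SCC by itself.
{8} is an SCC by itself.
{0} is an SCC by itself.
(and 4 more singleton SCCs)
The largest has 1 vertex.

1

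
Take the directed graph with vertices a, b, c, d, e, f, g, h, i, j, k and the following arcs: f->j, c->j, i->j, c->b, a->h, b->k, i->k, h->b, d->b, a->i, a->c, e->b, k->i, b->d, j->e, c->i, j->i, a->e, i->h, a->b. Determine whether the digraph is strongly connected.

There is no directed path from c to f, so the graph is not strongly connected.

No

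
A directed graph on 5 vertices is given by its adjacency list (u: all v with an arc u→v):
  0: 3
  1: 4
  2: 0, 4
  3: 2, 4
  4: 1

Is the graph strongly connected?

There is no directed path from 4 to 2, so the graph is not strongly connected.

No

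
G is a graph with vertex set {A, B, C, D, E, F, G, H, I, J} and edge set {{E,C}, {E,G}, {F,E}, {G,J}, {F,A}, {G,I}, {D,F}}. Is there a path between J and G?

Yes

From J we can reach A, C, D, E, F, G, I, J, which includes G.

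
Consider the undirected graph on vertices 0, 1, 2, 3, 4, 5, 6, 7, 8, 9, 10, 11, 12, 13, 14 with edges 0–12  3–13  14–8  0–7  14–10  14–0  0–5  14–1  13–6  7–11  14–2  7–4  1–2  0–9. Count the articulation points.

Removing 0 increases the component count from 2 to 6, so 0 is a cut vertex.
Removing 7 increases the component count from 2 to 4, so 7 is a cut vertex.
Removing 13 increases the component count from 2 to 3, so 13 is a cut vertex.
Likewise 14 is a cut vertex.
By contrast removing 6 leaves 2 components; it is not a cut vertex. No other vertex is a cut vertex either.

4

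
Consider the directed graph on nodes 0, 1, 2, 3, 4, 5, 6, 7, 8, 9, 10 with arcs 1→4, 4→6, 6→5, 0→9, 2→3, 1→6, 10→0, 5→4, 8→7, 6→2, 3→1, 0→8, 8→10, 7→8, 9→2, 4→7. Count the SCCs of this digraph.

1

{0, 1, 2, 3, 4, 5, 6, 7, 8, 9, 10} are all mutually reachable — one SCC of size 11.
That gives 1 strongly connected component.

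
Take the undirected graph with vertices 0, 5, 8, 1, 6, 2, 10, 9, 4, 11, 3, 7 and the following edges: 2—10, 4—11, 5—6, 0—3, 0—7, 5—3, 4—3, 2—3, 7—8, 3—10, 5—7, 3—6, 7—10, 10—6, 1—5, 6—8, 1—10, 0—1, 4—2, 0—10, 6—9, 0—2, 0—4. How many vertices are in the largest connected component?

12

Starting from 0 we can reach 0, 1, 2, 3, 4, 5, 6, 7, 8, 9, 10, 11. That is one component of size 12.
The largest has 12 vertices.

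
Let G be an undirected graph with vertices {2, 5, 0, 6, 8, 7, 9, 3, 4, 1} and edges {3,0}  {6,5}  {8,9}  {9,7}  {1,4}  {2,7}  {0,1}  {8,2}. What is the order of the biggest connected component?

Starting from 5 we can reach 5, 6. That is one component of size 2.
Starting from 2 we can reach 2, 7, 8, 9. That is one component of size 4.
Starting from 0 we can reach 0, 1, 3, 4. That is one component of size 4.
The largest has 4 vertices.

4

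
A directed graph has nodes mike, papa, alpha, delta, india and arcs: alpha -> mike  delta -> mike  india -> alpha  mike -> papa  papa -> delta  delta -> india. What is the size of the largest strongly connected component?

{mike, papa, alpha, delta, india} are all mutually reachable — one SCC of size 5.
The largest has 5 vertices.

5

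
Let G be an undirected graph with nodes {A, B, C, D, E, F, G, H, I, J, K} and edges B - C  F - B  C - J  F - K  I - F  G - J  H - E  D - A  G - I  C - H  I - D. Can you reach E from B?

From B we can reach A, B, C, D, E, F, G, H, I, J, K, which includes E.

Yes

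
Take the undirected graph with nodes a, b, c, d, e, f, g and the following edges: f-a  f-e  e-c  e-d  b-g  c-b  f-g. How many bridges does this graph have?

2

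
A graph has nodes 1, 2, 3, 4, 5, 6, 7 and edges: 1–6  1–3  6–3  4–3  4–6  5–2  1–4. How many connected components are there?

3

7 is isolated — a component by itself.
Starting from 2 we can reach 2, 5. That is one component of size 2.
Starting from 1 we can reach 1, 3, 4, 6. That is one component of size 4.
Total: 3 components.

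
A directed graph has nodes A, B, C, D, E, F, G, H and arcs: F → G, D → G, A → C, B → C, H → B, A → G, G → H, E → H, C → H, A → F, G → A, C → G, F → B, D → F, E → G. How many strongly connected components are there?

{A, B, C, F, G, H} are all mutually reachable — one SCC of size 6.
{D} is an SCC by itself.
{E} is an SCC by itself.
That gives 3 strongly connected components.

3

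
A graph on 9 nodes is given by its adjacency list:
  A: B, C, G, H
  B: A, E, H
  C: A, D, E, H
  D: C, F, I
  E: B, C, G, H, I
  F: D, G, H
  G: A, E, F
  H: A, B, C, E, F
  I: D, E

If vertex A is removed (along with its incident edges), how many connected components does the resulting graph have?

With A gone, the remaining components are: {B, C, D, E, F, G, H, I}.
That is 1 component.

1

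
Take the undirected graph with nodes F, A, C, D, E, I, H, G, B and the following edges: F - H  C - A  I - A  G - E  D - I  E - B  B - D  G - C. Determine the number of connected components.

2

Starting from F we can reach F, H. That is one component of size 2.
Starting from A we can reach A, B, C, D, E, G, I. That is one component of size 7.
Total: 2 components.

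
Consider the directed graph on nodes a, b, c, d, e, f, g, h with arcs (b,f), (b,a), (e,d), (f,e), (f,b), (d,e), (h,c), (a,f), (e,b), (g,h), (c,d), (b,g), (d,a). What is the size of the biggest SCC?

8

{a, b, c, d, e, f, g, h} are all mutually reachable — one SCC of size 8.
The largest has 8 vertices.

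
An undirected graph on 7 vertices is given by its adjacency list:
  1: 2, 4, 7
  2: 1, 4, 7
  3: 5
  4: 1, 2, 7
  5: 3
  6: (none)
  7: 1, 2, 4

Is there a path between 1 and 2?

Yes

From 1 we can reach 1, 2, 4, 7, which includes 2.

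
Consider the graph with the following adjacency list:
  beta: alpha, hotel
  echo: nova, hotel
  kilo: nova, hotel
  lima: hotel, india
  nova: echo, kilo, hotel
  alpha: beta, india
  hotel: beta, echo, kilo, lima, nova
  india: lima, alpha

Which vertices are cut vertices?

Removing hotel increases the component count from 1 to 2, so hotel is a cut vertex.
By contrast removing kilo leaves 1 component; it is not a cut vertex. No other vertex is a cut vertex either.

hotel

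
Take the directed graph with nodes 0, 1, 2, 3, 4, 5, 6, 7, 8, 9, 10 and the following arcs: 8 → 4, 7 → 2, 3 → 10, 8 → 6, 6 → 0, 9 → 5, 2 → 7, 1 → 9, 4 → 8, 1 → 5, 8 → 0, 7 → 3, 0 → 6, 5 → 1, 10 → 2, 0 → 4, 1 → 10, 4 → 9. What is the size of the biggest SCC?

{0, 4, 6, 8} are all mutually reachable — one SCC of size 4.
{2, 3, 7, 10} are all mutually reachable — one SCC of size 4.
{1, 5, 9} are all mutually reachable — one SCC of size 3.
The largest has 4 vertices.

4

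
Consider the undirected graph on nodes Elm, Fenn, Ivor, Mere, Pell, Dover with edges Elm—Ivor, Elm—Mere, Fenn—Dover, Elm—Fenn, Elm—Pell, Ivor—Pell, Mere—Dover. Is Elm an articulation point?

Yes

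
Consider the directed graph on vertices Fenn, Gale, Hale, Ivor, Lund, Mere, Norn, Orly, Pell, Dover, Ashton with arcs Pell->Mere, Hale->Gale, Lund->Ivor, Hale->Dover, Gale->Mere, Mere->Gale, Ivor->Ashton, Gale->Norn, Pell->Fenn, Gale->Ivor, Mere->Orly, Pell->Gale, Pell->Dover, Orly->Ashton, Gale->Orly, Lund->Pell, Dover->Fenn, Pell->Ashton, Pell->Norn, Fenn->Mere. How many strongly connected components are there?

{Gale, Mere} are all mutually reachable — one SCC of size 2.
{Orly} is an SCC by itself.
{Hale} is an SCC by itself.
{Ashton} is an SCC by itself.
{Norn} is an SCC by itself.
(and 5 more singleton SCCs)
That gives 10 strongly connected components.

10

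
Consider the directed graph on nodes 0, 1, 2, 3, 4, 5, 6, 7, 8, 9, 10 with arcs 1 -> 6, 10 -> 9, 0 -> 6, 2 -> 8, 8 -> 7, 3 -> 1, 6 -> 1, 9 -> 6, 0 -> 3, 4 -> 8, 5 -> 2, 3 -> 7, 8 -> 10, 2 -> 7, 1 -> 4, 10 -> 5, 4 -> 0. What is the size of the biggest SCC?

10

{0, 1, 2, 3, 4, 5, 6, 8, 9, 10} are all mutually reachable — one SCC of size 10.
{7} is an SCC by itself.
The largest has 10 vertices.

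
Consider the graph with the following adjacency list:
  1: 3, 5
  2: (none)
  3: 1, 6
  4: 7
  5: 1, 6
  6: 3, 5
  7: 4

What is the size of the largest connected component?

4

2 is isolated — a component by itself.
Starting from 4 we can reach 4, 7. That is one component of size 2.
Starting from 1 we can reach 1, 3, 5, 6. That is one component of size 4.
The largest has 4 vertices.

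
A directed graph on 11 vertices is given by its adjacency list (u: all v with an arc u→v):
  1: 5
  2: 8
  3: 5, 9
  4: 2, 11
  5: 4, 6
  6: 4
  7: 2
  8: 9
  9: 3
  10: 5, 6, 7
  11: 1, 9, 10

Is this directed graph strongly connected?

Yes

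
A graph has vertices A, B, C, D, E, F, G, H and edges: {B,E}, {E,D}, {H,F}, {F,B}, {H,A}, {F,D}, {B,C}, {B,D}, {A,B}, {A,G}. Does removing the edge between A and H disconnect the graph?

After removing A–H, the path A-B-F-H still connects them, so the edge is not a bridge.

No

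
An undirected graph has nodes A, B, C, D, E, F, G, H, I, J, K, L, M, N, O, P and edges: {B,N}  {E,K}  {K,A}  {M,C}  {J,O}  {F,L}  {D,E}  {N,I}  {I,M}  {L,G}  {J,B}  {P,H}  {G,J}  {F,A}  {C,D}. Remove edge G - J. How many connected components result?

G and J are still connected via G-L-F-A-K-E-D-C-M-I-N-B-J, so the component count stays at 2.

2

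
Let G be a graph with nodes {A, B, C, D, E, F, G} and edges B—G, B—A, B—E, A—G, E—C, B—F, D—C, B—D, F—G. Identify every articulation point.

B

Removing B increases the component count from 1 to 2, so B is a cut vertex.
By contrast removing C leaves 1 component; it is not a cut vertex. No other vertex is a cut vertex either.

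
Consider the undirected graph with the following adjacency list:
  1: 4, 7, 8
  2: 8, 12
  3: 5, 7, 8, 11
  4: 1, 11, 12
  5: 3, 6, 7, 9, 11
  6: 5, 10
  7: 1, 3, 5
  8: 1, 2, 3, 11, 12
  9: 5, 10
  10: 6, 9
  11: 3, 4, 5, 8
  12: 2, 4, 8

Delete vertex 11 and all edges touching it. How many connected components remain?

With 11 gone, the remaining components are: {1, 2, 3, 4, 5, 6, 7, 8, 9, 10, 12}.
That is 1 component.

1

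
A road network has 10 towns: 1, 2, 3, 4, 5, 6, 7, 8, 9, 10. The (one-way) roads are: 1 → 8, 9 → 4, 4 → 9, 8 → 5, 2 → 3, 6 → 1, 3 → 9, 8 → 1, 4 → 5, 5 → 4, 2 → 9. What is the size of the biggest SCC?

{4, 5, 9} are all mutually reachable — one SCC of size 3.
{1, 8} are all mutually reachable — one SCC of size 2.
{10} is an SCC by itself.
{7} is an SCC by itself.
{6} is an SCC by itself.
(and 2 more singleton SCCs)
The largest has 3 vertices.

3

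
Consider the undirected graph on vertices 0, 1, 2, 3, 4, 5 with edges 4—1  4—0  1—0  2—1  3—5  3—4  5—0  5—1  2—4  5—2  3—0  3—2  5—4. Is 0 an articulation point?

Deleting 0 leaves 1 component (was 1) (its neighbors 1, 3, 4, 5 remain connected to each other), so 0 is not a cut vertex.

No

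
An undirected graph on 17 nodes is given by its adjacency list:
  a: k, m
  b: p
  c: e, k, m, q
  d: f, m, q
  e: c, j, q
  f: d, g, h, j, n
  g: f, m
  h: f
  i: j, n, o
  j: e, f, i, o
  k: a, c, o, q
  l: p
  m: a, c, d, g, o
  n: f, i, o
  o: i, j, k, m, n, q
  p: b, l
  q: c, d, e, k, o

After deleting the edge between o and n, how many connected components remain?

o and n are still connected via o-i-n, so the component count stays at 2.

2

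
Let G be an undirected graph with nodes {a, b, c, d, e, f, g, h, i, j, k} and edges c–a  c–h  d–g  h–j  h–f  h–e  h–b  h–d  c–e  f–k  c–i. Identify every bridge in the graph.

a-c, b-h, c-i, d-g, d-h, f-h, f-k, h-j

The edges on the cycle c-h-e-c are not bridges since each lies on that cycle.
But removing g–d disconnects g from d; removing h–d disconnects h from d; removing c–i disconnects c from i; removing f–k disconnects f from k — these are bridges.
In total 8 edges are bridges.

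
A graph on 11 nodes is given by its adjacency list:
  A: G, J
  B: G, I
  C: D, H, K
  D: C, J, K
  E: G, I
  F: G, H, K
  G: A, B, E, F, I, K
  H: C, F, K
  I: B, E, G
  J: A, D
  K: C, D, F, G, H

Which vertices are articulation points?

G

Removing G increases the component count from 1 to 2, so G is a cut vertex.
By contrast removing J leaves 1 component; it is not a cut vertex. No other vertex is a cut vertex either.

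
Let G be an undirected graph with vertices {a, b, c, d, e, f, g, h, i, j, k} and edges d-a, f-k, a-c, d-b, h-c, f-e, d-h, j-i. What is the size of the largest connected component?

g is isolated — a component by itself.
Starting from i we can reach i, j. That is one component of size 2.
Starting from e we can reach e, f, k. That is one component of size 3.
Starting from a we can reach a, b, c, d, h. That is one component of size 5.
The largest has 5 vertices.

5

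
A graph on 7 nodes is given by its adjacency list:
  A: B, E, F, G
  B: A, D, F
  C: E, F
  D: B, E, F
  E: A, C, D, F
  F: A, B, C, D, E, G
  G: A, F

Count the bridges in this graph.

The edges on the cycle A-F-G-A are not bridges since each lies on that cycle.
Every edge lies on some cycle, so there are no bridges.

0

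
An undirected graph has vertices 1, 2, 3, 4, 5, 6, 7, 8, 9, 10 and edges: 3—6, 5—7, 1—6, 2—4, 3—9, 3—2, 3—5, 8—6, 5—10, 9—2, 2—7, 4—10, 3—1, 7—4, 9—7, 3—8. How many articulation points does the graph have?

Removing 3 increases the component count from 1 to 2, so 3 is a cut vertex.
By contrast removing 2 leaves 1 component; it is not a cut vertex. No other vertex is a cut vertex either.

1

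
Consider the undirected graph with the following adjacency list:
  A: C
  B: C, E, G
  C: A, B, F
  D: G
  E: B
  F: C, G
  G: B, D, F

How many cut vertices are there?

3

Removing B increases the component count from 1 to 2, so B is a cut vertex.
Removing C increases the component count from 1 to 2, so C is a cut vertex.
Removing G increases the component count from 1 to 2, so G is a cut vertex.
By contrast removing F leaves 1 component; it is not a cut vertex. No other vertex is a cut vertex either.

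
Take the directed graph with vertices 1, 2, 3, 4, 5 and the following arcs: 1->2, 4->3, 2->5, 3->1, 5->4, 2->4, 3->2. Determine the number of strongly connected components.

{1, 2, 3, 4, 5} are all mutually reachable — one SCC of size 5.
That gives 1 strongly connected component.

1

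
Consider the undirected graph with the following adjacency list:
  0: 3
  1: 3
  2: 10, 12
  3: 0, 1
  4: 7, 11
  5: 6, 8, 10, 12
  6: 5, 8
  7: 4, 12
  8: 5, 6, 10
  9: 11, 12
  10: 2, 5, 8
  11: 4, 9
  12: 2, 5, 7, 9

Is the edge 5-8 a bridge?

No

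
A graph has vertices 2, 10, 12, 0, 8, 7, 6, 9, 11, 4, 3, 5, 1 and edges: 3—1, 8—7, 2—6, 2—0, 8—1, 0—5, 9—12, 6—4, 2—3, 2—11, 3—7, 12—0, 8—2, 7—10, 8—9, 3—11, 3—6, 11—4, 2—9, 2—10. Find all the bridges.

The edges on the cycle 2-9-12-0-2 are not bridges since each lies on that cycle.
But removing 5—0 disconnects 5 from 0 — this is a bridge.

0-5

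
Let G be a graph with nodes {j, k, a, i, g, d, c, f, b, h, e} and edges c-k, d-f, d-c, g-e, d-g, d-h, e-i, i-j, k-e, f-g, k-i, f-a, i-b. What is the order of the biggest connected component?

11

Starting from a we can reach a, b, c, d, e, f, g, h, i, j, k. That is one component of size 11.
The largest has 11 vertices.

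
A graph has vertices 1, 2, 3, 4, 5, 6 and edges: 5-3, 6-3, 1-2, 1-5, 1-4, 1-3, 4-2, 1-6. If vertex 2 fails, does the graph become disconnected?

No

Deleting 2 leaves 1 component (was 1) (its neighbors 1, 4 remain connected to each other), so 2 is not a cut vertex.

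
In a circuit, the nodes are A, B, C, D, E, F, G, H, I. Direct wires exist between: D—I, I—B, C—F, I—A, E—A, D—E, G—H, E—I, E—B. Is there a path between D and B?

From D we can reach A, B, D, E, I, which includes B.

Yes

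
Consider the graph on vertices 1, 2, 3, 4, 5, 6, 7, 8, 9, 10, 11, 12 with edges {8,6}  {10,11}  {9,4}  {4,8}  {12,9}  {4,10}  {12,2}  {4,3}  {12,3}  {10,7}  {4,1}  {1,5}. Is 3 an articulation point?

Deleting 3 leaves 1 component (was 1) (its neighbors 4, 12 remain connected to each other), so 3 is not a cut vertex.

No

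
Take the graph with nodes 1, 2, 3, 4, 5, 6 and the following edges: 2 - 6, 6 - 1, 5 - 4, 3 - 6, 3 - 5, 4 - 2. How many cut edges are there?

The edges on the cycle 3-5-4-2-6-3 are not bridges since each lies on that cycle.
But removing 6 - 1 disconnects 6 from 1 — this is a bridge.

1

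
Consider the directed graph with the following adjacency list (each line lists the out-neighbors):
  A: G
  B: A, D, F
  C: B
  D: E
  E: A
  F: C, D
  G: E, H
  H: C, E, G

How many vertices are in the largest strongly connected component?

{A, B, C, D, E, F, G, H} are all mutually reachable — one SCC of size 8.
The largest has 8 vertices.

8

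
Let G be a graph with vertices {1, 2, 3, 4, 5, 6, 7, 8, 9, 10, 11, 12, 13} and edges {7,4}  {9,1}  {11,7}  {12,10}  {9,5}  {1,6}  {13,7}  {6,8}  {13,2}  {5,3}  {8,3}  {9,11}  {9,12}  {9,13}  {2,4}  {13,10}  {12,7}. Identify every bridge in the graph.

none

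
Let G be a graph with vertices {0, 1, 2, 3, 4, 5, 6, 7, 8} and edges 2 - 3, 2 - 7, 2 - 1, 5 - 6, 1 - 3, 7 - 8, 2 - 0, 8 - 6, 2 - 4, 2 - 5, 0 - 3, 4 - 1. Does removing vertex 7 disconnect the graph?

Deleting 7 leaves 1 component (was 1) (its neighbors 2, 8 remain connected to each other), so 7 is not a cut vertex.

No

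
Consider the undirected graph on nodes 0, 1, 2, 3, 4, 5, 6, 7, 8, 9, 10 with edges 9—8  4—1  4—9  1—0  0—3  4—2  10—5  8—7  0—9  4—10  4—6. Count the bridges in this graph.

7

The edges on the cycle 4-1-0-9-4 are not bridges since each lies on that cycle.
But removing 9—8 disconnects 9 from 8; removing 5—10 disconnects 5 from 10; removing 0—3 disconnects 0 from 3; removing 4—10 disconnects 4 from 10 — these are bridges.
In total 7 edges are bridges.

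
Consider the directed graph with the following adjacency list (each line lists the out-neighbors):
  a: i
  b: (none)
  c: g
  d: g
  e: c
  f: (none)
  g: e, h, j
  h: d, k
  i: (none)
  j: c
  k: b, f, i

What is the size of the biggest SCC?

{c, d, e, g, h, j} are all mutually reachable — one SCC of size 6.
{k} is an SCC by itself.
{b} is an SCC by itself.
{f} is an SCC by itself.
{a} is an SCC by itself.
(and 1 more singleton SCC)
The largest has 6 vertices.

6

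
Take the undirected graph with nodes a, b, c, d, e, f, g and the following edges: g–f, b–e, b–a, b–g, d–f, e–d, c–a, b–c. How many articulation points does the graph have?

1

Removing b increases the component count from 1 to 2, so b is a cut vertex.
By contrast removing d leaves 1 component; it is not a cut vertex. No other vertex is a cut vertex either.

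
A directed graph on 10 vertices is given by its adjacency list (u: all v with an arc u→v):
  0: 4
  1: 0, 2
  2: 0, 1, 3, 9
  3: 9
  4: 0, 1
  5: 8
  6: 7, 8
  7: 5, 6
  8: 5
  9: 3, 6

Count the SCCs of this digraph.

{0, 1, 2, 4} are all mutually reachable — one SCC of size 4.
{3, 9} are all mutually reachable — one SCC of size 2.
{6, 7} are all mutually reachable — one SCC of size 2.
{5, 8} are all mutually reachable — one SCC of size 2.
That gives 4 strongly connected components.

4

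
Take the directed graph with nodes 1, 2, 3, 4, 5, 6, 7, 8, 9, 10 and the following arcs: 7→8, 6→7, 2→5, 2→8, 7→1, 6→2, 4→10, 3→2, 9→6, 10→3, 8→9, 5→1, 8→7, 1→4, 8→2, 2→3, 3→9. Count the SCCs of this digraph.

1

{1, 2, 3, 4, 5, 6, 7, 8, 9, 10} are all mutually reachable — one SCC of size 10.
That gives 1 strongly connected component.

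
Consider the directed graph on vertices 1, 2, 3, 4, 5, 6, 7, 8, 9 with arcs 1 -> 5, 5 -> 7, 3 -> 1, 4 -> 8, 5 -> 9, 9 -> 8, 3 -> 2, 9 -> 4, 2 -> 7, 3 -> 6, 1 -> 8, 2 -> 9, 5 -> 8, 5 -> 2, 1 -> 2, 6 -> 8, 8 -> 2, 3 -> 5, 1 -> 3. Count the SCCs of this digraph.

{2, 4, 8, 9} are all mutually reachable — one SCC of size 4.
{1, 3} are all mutually reachable — one SCC of size 2.
{7} is an SCC by itself.
{6} is an SCC by itself.
{5} is an SCC by itself.
That gives 5 strongly connected components.

5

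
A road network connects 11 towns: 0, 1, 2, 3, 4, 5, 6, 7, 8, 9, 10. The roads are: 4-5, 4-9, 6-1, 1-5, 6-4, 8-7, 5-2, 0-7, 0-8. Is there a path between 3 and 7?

The component containing 3 is {3}, and 7 is not in it.

No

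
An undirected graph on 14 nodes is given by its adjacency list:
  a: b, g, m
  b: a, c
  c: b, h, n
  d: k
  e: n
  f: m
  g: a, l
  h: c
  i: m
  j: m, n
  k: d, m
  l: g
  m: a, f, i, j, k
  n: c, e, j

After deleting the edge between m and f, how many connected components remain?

2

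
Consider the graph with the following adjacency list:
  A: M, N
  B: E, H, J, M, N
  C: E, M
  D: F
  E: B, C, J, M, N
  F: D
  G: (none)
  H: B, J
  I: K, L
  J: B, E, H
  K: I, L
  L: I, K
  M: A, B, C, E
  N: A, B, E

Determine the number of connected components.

4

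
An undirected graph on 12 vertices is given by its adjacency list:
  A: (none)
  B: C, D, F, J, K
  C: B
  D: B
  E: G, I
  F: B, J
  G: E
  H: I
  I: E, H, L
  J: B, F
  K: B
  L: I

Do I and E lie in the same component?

Yes

From I we can reach E, G, H, I, L, which includes E.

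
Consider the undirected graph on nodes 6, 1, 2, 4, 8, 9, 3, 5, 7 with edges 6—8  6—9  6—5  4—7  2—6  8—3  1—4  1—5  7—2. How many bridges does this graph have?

The edges on the cycle 1-4-7-2-6-5-1 are not bridges since each lies on that cycle.
But removing 6—9 disconnects 6 from 9; removing 3—8 disconnects 3 from 8; removing 6—8 disconnects 6 from 8 — these are bridges.
That makes 3 bridges.

3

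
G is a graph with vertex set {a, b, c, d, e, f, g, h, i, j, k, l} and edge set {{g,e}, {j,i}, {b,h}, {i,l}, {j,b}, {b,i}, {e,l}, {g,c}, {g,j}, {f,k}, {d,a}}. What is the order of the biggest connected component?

Starting from a we can reach a, d. That is one component of size 2.
Starting from f we can reach f, k. That is one component of size 2.
Starting from b we can reach b, c, e, g, h, i, j, l. That is one component of size 8.
The largest has 8 vertices.

8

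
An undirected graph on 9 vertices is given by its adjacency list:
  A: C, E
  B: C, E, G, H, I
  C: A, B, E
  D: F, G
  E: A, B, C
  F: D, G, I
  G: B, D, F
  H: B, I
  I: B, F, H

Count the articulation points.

Removing B increases the component count from 1 to 2, so B is a cut vertex.
By contrast removing G leaves 1 component; it is not a cut vertex. No other vertex is a cut vertex either.

1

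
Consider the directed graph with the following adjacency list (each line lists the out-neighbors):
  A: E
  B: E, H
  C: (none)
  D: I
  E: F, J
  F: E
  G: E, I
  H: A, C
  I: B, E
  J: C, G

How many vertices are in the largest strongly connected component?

8

{A, B, E, F, G, H, I, J} are all mutually reachable — one SCC of size 8.
{D} is an SCC by itself.
{C} is an SCC by itself.
The largest has 8 vertices.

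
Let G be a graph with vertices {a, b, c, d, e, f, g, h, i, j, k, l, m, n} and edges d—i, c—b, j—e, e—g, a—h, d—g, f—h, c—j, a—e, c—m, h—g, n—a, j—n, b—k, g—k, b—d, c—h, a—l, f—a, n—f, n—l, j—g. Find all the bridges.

The edges on the cycle c-b-d-g-h-a-n-j-c are not bridges since each lies on that cycle.
But removing c—m disconnects c from m; removing d—i disconnects d from i — these are bridges.

c-m, d-i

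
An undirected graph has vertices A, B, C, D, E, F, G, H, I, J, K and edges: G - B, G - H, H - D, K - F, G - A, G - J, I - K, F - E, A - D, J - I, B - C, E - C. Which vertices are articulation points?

G

Removing G increases the component count from 1 to 2, so G is a cut vertex.
By contrast removing B leaves 1 component; it is not a cut vertex. No other vertex is a cut vertex either.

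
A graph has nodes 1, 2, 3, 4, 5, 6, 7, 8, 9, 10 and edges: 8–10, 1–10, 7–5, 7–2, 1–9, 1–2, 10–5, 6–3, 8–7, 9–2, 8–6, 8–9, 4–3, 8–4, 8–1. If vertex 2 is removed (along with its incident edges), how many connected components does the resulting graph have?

1

With 2 gone, the remaining components are: {1, 3, 4, 5, 6, 7, 8, 9, 10}.
That is 1 component.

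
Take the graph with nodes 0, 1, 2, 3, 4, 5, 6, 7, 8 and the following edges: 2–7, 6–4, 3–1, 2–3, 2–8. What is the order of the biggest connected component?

0 is isolated — a component by itself.
5 is isolated — a component by itself.
Starting from 4 we can reach 4, 6. That is one component of size 2.
Starting from 1 we can reach 1, 2, 3, 7, 8. That is one component of size 5.
The largest has 5 vertices.

5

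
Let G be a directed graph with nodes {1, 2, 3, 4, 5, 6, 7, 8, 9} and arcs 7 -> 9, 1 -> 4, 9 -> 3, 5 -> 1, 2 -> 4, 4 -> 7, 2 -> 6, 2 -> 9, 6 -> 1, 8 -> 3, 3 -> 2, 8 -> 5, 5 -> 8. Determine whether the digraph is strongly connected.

No

There is no directed path from 1 to 8, so the graph is not strongly connected.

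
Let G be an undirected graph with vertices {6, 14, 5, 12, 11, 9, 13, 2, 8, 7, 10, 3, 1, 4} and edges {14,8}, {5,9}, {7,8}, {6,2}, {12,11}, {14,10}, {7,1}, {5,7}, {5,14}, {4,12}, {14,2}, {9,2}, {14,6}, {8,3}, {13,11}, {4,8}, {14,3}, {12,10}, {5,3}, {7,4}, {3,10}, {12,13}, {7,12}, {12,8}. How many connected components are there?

1

Starting from 1 we can reach 1, 2, 3, 4, 5, 6, 7, 8, 9, 10, 11, 12, 13, 14. That is one component of size 14.
Total: 1 component.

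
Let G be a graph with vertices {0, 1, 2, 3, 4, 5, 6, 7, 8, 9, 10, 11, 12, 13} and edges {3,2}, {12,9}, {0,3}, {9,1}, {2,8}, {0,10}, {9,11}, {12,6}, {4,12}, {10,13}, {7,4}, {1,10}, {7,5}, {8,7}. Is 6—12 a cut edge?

Yes

Removing 6—12 leaves no path between 6 and 12: the component count goes from 1 to 2. So it is a bridge.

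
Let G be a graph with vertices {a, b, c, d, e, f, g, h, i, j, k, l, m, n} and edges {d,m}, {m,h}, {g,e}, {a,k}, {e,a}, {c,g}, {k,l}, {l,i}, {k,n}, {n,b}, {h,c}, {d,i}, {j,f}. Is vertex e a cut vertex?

Deleting e leaves 2 components (was 2), so e is not a cut vertex.

No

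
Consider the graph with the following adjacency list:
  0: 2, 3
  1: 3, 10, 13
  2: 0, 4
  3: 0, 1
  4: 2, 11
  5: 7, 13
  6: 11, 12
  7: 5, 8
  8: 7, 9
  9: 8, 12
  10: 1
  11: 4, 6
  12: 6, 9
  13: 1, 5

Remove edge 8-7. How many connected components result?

1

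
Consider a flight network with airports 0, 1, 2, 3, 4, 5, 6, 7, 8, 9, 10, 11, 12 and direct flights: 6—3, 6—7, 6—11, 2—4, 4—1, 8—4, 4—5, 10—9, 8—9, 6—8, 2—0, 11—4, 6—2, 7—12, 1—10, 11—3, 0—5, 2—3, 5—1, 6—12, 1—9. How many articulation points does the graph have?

1

Removing 6 increases the component count from 1 to 2, so 6 is a cut vertex.
By contrast removing 8 leaves 1 component; it is not a cut vertex. No other vertex is a cut vertex either.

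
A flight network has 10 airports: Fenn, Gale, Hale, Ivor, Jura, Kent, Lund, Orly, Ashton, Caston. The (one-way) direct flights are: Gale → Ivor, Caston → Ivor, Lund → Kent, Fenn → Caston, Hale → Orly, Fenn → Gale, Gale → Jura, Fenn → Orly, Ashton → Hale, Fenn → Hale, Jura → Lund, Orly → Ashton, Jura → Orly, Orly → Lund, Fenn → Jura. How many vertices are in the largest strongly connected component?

{Hale, Orly, Ashton} are all mutually reachable — one SCC of size 3.
{Ivor} is an SCC by itself.
{Caston} is an SCC by itself.
{Fenn} is an SCC by itself.
{Jura} is an SCC by itself.
(and 3 more singleton SCCs)
The largest has 3 vertices.

3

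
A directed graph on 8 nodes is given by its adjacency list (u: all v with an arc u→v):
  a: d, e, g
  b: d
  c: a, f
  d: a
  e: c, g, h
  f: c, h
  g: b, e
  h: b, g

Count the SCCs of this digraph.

1

{a, b, c, d, e, f, g, h} are all mutually reachable — one SCC of size 8.
That gives 1 strongly connected component.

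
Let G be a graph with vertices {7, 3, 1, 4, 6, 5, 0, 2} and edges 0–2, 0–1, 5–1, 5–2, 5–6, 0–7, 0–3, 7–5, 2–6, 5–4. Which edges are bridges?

0-3, 4-5

The edges on the cycle 0-7-5-2-0 are not bridges since each lies on that cycle.
But removing 5–4 disconnects 5 from 4; removing 0–3 disconnects 0 from 3 — these are bridges.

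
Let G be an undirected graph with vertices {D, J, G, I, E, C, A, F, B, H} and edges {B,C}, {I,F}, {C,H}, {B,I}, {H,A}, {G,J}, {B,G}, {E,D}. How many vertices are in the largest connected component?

8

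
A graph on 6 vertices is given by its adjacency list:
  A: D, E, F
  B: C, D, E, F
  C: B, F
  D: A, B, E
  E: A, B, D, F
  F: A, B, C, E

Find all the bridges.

none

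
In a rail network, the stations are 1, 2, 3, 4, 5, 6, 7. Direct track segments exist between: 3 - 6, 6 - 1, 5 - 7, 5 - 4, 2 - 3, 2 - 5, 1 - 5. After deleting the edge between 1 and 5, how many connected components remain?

1

1 and 5 are still connected via 1-6-3-2-5, so the component count stays at 1.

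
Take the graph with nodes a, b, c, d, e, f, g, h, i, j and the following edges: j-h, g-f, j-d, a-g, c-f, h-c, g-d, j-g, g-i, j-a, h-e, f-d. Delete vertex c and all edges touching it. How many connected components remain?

2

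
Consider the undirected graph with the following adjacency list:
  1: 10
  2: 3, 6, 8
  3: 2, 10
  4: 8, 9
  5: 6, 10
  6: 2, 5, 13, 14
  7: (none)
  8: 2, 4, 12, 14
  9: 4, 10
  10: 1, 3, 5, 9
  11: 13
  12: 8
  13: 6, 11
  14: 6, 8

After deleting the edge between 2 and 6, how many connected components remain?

2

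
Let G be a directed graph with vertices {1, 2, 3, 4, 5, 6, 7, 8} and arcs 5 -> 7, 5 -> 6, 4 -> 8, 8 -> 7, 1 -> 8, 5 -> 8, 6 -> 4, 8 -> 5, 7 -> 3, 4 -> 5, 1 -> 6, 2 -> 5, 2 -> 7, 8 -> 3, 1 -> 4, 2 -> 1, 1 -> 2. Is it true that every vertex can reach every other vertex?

There is no directed path from 3 to 1, so the graph is not strongly connected.

No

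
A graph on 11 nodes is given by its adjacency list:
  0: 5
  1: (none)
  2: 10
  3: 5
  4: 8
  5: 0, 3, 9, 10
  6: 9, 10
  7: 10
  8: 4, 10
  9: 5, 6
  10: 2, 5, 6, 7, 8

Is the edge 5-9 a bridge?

No

After removing 5-9, the path 5-10-6-9 still connects them, so the edge is not a bridge.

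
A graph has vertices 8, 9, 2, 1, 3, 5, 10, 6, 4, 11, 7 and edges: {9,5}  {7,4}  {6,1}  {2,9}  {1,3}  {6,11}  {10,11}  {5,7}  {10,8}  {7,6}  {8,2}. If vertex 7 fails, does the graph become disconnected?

Deleting 7 raises the number of components from 1 to 2, so 7 is a cut vertex.

Yes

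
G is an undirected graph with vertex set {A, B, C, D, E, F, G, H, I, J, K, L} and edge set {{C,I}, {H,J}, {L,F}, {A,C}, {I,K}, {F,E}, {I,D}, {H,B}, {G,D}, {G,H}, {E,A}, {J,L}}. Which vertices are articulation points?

H, I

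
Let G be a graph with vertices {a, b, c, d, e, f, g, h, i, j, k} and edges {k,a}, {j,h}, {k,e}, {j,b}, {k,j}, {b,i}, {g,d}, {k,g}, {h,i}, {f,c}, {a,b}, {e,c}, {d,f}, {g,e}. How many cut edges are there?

The edges on the cycle k-g-d-f-c-e-k are not bridges since each lies on that cycle.
Every edge lies on some cycle, so there are no bridges.

0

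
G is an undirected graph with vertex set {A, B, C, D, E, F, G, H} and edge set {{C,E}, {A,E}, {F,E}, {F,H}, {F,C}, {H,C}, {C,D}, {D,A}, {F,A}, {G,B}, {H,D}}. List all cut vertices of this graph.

none

Removing H, for instance, still leaves 2 components. No single vertex removal increases the component count — the graph has no articulation points.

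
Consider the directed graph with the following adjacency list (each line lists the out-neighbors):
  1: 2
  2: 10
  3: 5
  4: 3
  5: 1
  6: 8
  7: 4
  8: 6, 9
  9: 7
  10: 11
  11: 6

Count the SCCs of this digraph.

1

{1, 2, 3, 4, 5, 6, 7, 8, 9, 10, 11} are all mutually reachable — one SCC of size 11.
That gives 1 strongly connected component.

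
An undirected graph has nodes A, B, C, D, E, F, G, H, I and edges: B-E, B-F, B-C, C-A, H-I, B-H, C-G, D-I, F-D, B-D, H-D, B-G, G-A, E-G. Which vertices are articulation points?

Removing B increases the component count from 1 to 2, so B is a cut vertex.
By contrast removing G leaves 1 component; it is not a cut vertex. No other vertex is a cut vertex either.

B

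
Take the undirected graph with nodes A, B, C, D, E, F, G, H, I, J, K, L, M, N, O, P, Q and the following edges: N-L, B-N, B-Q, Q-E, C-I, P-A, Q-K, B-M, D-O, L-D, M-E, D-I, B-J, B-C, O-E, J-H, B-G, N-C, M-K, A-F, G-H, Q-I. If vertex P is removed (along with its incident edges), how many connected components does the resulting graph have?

With P gone, the remaining components are: {A, F}; {B, C, D, E, G, H, I, J, K, L, M, N, O, Q}.
That is 2 components.

2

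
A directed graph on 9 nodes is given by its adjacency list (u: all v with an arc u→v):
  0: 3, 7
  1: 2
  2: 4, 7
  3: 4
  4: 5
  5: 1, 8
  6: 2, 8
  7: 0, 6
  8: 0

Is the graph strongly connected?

Yes

From 3 we can reach every vertex (0, 1, 2, 3, 4, 5, 6, 7, 8), and every vertex can reach 3 (0, 1, 2, 3, 4, 5, 6, 7, 8). So the whole graph is one strongly connected component.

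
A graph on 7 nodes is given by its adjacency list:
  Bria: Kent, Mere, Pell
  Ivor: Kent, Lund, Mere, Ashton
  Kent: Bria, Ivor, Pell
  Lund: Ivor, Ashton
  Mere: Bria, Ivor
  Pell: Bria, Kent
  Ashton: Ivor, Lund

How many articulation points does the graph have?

1

Removing Ivor increases the component count from 1 to 2, so Ivor is a cut vertex.
By contrast removing Bria leaves 1 component; it is not a cut vertex. No other vertex is a cut vertex either.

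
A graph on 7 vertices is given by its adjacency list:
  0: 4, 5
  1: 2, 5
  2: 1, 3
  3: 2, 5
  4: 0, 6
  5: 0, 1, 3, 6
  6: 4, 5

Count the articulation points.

1

Removing 5 increases the component count from 1 to 2, so 5 is a cut vertex.
By contrast removing 0 leaves 1 component; it is not a cut vertex. No other vertex is a cut vertex either.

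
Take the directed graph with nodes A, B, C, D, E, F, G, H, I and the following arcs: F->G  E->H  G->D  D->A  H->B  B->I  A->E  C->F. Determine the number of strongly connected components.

{G} is an SCC by itself.
{I} is an SCC by itself.
{F} is an SCC by itself.
{H} is an SCC by itself.
{B} is an SCC by itself.
(and 4 more singleton SCCs)
That gives 9 strongly connected components.

9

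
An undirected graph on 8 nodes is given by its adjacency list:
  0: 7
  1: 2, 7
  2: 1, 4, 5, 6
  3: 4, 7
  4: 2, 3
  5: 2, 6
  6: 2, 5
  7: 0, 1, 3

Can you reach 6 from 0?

From 0 we can reach 0, 1, 2, 3, 4, 5, 6, 7, which includes 6.

Yes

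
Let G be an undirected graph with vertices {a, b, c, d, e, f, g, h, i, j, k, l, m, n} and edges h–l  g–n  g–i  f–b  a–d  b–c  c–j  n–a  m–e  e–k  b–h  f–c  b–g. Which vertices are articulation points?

Removing a increases the component count from 2 to 3, so a is a cut vertex.
Removing b increases the component count from 2 to 4, so b is a cut vertex.
Removing c increases the component count from 2 to 3, so c is a cut vertex.
Likewise e, g, h, n are cut vertices.
By contrast removing f leaves 2 components; it is not a cut vertex. No other vertex is a cut vertex either.

a, b, c, e, g, h, n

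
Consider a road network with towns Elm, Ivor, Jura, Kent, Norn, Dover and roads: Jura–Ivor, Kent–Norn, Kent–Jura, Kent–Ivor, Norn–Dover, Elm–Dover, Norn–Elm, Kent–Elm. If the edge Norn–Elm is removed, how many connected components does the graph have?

Norn and Elm are still connected via Norn-Kent-Elm, so the component count stays at 1.

1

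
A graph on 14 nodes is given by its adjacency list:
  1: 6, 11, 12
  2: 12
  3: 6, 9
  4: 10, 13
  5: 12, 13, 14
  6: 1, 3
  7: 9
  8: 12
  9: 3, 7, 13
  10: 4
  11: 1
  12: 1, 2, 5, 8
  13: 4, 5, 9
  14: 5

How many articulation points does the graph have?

6

Removing 1 increases the component count from 1 to 2, so 1 is a cut vertex.
Removing 4 increases the component count from 1 to 2, so 4 is a cut vertex.
Removing 5 increases the component count from 1 to 2, so 5 is a cut vertex.
Likewise 9, 12, 13 are cut vertices.
By contrast removing 11 leaves 1 component; it is not a cut vertex. No other vertex is a cut vertex either.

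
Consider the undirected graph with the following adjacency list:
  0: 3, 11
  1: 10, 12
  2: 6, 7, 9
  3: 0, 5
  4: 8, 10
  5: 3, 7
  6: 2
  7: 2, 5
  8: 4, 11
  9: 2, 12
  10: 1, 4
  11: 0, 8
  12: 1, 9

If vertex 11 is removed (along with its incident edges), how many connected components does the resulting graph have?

With 11 gone, the remaining components are: {0, 1, 2, 3, 4, 5, 6, 7, 8, 9, 10, 12}.
That is 1 component.

1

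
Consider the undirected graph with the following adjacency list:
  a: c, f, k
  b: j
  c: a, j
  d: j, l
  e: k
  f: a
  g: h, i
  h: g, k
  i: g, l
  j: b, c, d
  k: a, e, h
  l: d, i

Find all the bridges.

a-f, b-j, e-k

The edges on the cycle c-j-d-l-i-g-h-k-a-c are not bridges since each lies on that cycle.
But removing a-f disconnects a from f; removing e-k disconnects e from k; removing j-b disconnects j from b — these are bridges.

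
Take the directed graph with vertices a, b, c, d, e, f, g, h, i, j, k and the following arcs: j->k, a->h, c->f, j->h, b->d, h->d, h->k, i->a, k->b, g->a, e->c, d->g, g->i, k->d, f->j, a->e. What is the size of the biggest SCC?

11

{a, b, c, d, e, f, g, h, i, j, k} are all mutually reachable — one SCC of size 11.
The largest has 11 vertices.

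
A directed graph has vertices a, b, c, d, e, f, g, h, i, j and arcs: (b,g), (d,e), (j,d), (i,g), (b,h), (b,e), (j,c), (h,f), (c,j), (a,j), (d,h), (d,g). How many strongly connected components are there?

{c, j} are all mutually reachable — one SCC of size 2.
{h} is an SCC by itself.
{f} is an SCC by itself.
{a} is an SCC by itself.
{i} is an SCC by itself.
(and 4 more singleton SCCs)
That gives 9 strongly connected components.

9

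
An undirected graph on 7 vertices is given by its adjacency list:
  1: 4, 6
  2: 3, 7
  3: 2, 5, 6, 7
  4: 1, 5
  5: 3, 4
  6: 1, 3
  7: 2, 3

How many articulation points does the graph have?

Removing 3 increases the component count from 1 to 2, so 3 is a cut vertex.
By contrast removing 4 leaves 1 component; it is not a cut vertex. No other vertex is a cut vertex either.

1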